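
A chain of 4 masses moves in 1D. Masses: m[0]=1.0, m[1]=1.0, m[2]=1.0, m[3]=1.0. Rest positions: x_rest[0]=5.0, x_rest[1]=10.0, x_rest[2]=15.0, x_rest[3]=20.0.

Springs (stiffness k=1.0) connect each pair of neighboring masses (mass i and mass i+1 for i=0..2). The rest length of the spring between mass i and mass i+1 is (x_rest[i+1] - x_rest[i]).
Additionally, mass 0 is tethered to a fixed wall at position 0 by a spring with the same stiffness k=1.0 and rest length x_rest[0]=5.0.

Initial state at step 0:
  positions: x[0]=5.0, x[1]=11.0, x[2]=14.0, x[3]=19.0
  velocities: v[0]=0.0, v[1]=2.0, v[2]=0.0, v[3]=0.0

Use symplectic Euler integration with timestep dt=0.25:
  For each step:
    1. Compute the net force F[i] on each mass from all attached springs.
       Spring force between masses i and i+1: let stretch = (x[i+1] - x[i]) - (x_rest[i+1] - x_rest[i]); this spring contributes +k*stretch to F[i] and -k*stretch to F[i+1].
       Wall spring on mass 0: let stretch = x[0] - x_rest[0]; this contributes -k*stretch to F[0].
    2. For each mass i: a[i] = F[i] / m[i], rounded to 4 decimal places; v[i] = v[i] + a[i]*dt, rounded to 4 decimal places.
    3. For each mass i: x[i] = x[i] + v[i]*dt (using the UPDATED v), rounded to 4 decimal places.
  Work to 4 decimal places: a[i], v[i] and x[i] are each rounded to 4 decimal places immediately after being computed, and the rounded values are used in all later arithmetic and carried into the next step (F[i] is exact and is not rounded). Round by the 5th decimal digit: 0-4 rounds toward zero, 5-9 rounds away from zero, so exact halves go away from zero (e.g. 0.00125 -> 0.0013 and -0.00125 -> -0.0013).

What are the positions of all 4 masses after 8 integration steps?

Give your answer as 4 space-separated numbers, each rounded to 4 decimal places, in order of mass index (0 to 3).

Answer: 5.9845 9.9463 16.1612 20.1730

Derivation:
Step 0: x=[5.0000 11.0000 14.0000 19.0000] v=[0.0000 2.0000 0.0000 0.0000]
Step 1: x=[5.0625 11.3125 14.1250 19.0000] v=[0.2500 1.2500 0.5000 0.0000]
Step 2: x=[5.1992 11.4102 14.3789 19.0078] v=[0.5469 0.3906 1.0156 0.0313]
Step 3: x=[5.3992 11.3052 14.7366 19.0388] v=[0.7999 -0.4200 1.4307 0.1241]
Step 4: x=[5.6309 11.0455 15.1487 19.1135] v=[0.9266 -1.0387 1.6484 0.2986]
Step 5: x=[5.8490 10.7039 15.5522 19.2529] v=[0.8725 -1.3666 1.6138 0.5574]
Step 6: x=[6.0050 10.3618 15.8839 19.4735] v=[0.6240 -1.3683 1.3269 0.8822]
Step 7: x=[6.0580 10.0926 16.0949 19.7822] v=[0.2120 -1.0770 0.8438 1.2348]
Step 8: x=[5.9845 9.9463 16.1612 20.1730] v=[-0.2939 -0.5851 0.2651 1.5630]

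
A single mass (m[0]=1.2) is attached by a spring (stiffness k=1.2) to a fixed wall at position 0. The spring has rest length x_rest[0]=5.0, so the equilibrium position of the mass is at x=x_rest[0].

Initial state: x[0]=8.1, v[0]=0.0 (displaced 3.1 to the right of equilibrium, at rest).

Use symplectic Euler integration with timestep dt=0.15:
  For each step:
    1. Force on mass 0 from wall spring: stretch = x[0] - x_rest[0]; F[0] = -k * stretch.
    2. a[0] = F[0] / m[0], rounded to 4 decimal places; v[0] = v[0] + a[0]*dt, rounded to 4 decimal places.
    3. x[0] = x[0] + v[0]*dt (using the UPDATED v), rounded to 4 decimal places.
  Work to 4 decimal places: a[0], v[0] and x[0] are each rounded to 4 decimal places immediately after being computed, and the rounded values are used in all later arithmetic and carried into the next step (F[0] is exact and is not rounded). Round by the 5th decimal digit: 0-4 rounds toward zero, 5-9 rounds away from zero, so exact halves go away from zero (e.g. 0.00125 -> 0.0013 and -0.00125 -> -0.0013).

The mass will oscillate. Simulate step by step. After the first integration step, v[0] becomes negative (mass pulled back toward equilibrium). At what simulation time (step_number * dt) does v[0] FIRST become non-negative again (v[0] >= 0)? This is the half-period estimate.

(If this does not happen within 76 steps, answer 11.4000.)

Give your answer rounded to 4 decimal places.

Answer: 3.1500

Derivation:
Step 0: x=[8.1000] v=[0.0000]
Step 1: x=[8.0303] v=[-0.4650]
Step 2: x=[7.8924] v=[-0.9195]
Step 3: x=[7.6894] v=[-1.3534]
Step 4: x=[7.4259] v=[-1.7568]
Step 5: x=[7.1078] v=[-2.1207]
Step 6: x=[6.7423] v=[-2.4369]
Step 7: x=[6.3376] v=[-2.6982]
Step 8: x=[5.9028] v=[-2.8988]
Step 9: x=[5.4477] v=[-3.0342]
Step 10: x=[4.9825] v=[-3.1014]
Step 11: x=[4.5177] v=[-3.0988]
Step 12: x=[4.0637] v=[-3.0265]
Step 13: x=[3.6308] v=[-2.8861]
Step 14: x=[3.2287] v=[-2.6807]
Step 15: x=[2.8665] v=[-2.4150]
Step 16: x=[2.5523] v=[-2.0950]
Step 17: x=[2.2931] v=[-1.7278]
Step 18: x=[2.0948] v=[-1.3218]
Step 19: x=[1.9619] v=[-0.8860]
Step 20: x=[1.8974] v=[-0.4303]
Step 21: x=[1.9027] v=[0.0351]
First v>=0 after going negative at step 21, time=3.1500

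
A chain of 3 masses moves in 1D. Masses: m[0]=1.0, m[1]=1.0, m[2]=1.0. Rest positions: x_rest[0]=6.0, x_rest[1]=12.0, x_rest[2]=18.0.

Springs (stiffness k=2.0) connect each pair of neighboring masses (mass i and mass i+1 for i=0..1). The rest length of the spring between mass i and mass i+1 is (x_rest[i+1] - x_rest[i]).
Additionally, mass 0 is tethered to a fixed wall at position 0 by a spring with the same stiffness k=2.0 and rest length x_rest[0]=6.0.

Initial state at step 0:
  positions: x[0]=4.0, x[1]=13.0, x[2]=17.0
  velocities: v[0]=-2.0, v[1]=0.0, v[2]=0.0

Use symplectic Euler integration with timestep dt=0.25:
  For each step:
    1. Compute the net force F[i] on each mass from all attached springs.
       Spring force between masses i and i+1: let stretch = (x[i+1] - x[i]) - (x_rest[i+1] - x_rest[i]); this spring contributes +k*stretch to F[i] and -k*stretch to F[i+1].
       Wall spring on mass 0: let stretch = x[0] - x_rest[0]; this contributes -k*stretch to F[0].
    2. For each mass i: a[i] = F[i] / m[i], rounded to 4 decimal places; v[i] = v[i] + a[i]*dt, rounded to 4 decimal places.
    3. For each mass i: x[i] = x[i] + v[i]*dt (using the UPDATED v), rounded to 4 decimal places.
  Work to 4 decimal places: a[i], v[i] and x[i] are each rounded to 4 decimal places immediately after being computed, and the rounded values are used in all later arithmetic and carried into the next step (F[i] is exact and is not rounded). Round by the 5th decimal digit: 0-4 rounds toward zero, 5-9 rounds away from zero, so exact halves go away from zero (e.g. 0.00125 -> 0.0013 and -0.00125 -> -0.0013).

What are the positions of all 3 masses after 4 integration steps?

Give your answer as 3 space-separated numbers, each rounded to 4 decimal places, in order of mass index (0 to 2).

Step 0: x=[4.0000 13.0000 17.0000] v=[-2.0000 0.0000 0.0000]
Step 1: x=[4.1250 12.3750 17.2500] v=[0.5000 -2.5000 1.0000]
Step 2: x=[4.7656 11.3281 17.6406] v=[2.5625 -4.1875 1.5625]
Step 3: x=[5.6309 10.2500 17.9922] v=[3.4610 -4.3125 1.4063]
Step 4: x=[6.3697 9.5623 18.1260] v=[2.9551 -2.7510 0.5352]

Answer: 6.3697 9.5623 18.1260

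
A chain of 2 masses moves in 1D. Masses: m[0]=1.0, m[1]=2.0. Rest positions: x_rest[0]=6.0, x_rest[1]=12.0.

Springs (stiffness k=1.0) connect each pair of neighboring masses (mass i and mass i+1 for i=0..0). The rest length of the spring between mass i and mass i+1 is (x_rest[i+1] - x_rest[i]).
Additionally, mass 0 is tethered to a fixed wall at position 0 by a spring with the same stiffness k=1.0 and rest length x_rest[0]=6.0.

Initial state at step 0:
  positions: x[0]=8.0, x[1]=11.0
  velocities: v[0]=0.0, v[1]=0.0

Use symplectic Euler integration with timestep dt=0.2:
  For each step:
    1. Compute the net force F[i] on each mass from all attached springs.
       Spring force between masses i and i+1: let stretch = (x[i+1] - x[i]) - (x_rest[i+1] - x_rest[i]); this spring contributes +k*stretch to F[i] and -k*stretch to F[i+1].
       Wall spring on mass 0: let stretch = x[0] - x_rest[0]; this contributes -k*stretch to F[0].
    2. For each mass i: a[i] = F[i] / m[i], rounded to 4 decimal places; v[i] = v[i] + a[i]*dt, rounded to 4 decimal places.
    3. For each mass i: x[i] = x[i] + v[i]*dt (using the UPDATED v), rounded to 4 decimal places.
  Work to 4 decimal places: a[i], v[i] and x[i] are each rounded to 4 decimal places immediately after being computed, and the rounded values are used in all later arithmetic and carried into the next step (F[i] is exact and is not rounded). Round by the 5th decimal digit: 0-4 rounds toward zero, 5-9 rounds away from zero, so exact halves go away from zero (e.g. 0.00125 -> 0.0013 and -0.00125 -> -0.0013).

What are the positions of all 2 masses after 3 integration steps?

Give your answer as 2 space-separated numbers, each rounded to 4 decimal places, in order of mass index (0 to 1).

Step 0: x=[8.0000 11.0000] v=[0.0000 0.0000]
Step 1: x=[7.8000 11.0600] v=[-1.0000 0.3000]
Step 2: x=[7.4184 11.1748] v=[-1.9080 0.5740]
Step 3: x=[6.8903 11.3345] v=[-2.6404 0.7984]

Answer: 6.8903 11.3345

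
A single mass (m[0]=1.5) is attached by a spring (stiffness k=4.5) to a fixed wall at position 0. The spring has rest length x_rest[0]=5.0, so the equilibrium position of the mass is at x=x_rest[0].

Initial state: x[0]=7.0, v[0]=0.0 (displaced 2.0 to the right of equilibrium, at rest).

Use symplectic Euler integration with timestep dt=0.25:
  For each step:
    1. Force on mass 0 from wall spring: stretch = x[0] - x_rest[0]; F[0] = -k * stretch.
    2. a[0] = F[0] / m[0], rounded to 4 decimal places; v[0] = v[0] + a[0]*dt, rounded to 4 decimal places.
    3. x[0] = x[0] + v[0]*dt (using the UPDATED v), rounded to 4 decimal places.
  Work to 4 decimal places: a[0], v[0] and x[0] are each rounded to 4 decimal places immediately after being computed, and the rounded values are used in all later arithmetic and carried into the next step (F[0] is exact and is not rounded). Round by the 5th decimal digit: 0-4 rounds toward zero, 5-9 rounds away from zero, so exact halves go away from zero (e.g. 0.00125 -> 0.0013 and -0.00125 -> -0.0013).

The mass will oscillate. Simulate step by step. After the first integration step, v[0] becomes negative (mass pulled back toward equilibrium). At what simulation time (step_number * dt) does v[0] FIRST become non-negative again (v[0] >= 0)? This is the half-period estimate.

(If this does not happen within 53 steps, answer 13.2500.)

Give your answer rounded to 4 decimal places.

Step 0: x=[7.0000] v=[0.0000]
Step 1: x=[6.6250] v=[-1.5000]
Step 2: x=[5.9453] v=[-2.7188]
Step 3: x=[5.0884] v=[-3.4278]
Step 4: x=[4.2149] v=[-3.4941]
Step 5: x=[3.4886] v=[-2.9053]
Step 6: x=[3.0457] v=[-1.7718]
Step 7: x=[2.9692] v=[-0.3061]
Step 8: x=[3.2735] v=[1.2170]
First v>=0 after going negative at step 8, time=2.0000

Answer: 2.0000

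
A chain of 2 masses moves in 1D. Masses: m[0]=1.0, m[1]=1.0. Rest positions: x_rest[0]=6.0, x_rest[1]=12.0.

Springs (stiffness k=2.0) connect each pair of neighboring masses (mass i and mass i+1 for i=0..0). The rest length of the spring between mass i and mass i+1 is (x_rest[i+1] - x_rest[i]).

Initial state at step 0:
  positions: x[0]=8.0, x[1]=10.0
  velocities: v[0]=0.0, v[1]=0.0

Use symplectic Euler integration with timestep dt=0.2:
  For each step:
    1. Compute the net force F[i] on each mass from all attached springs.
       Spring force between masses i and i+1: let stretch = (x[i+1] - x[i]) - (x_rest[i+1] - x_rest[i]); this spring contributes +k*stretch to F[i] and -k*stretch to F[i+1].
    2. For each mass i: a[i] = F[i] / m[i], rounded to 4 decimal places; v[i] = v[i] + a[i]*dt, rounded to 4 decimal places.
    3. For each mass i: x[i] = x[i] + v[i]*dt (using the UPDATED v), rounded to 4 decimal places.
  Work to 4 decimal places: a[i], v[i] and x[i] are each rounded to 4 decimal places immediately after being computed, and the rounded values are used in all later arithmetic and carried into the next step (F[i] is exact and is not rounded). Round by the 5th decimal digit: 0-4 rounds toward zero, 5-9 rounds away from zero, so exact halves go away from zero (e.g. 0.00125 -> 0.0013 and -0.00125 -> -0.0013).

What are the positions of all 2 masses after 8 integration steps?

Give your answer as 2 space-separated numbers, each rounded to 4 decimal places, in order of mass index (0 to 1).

Step 0: x=[8.0000 10.0000] v=[0.0000 0.0000]
Step 1: x=[7.6800 10.3200] v=[-1.6000 1.6000]
Step 2: x=[7.0912 10.9088] v=[-2.9440 2.9440]
Step 3: x=[6.3278 11.6722] v=[-3.8170 3.8170]
Step 4: x=[5.5120 12.4880] v=[-4.0792 4.0792]
Step 5: x=[4.7742 13.2258] v=[-3.6888 3.6888]
Step 6: x=[4.2326 13.7674] v=[-2.7082 2.7082]
Step 7: x=[3.9737 14.0263] v=[-1.2943 1.2943]
Step 8: x=[4.0390 13.9610] v=[0.3267 -0.3267]

Answer: 4.0390 13.9610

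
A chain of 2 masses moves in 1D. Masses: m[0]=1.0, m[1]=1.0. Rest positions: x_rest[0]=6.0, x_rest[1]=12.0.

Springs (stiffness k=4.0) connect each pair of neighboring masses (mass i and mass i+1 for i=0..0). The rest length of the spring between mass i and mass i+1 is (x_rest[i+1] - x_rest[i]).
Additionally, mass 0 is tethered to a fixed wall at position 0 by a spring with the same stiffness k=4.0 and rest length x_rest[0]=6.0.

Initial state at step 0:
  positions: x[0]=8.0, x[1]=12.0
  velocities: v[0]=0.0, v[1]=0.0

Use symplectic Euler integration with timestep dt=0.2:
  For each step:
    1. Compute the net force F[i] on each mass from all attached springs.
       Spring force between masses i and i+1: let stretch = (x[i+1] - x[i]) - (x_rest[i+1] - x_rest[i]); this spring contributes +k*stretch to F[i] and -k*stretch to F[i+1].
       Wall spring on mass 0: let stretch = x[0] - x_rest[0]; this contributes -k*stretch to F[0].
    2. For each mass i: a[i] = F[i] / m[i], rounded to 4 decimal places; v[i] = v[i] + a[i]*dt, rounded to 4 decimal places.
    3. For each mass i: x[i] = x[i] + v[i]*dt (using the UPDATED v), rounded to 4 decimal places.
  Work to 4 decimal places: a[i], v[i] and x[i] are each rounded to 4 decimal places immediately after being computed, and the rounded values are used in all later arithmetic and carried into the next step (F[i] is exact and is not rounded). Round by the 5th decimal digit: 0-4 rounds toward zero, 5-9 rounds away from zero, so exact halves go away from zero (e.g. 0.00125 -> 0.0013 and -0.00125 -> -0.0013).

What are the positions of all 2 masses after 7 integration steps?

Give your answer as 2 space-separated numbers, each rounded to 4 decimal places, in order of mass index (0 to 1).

Step 0: x=[8.0000 12.0000] v=[0.0000 0.0000]
Step 1: x=[7.3600 12.3200] v=[-3.2000 1.6000]
Step 2: x=[6.3360 12.8064] v=[-5.1200 2.4320]
Step 3: x=[5.3335 13.2175] v=[-5.0125 2.0557]
Step 4: x=[4.7391 13.3272] v=[-2.9721 0.5485]
Step 5: x=[4.7605 13.0228] v=[0.1071 -1.5220]
Step 6: x=[5.3422 12.3564] v=[2.9085 -3.3318]
Step 7: x=[6.1914 11.5278] v=[4.2461 -4.1432]

Answer: 6.1914 11.5278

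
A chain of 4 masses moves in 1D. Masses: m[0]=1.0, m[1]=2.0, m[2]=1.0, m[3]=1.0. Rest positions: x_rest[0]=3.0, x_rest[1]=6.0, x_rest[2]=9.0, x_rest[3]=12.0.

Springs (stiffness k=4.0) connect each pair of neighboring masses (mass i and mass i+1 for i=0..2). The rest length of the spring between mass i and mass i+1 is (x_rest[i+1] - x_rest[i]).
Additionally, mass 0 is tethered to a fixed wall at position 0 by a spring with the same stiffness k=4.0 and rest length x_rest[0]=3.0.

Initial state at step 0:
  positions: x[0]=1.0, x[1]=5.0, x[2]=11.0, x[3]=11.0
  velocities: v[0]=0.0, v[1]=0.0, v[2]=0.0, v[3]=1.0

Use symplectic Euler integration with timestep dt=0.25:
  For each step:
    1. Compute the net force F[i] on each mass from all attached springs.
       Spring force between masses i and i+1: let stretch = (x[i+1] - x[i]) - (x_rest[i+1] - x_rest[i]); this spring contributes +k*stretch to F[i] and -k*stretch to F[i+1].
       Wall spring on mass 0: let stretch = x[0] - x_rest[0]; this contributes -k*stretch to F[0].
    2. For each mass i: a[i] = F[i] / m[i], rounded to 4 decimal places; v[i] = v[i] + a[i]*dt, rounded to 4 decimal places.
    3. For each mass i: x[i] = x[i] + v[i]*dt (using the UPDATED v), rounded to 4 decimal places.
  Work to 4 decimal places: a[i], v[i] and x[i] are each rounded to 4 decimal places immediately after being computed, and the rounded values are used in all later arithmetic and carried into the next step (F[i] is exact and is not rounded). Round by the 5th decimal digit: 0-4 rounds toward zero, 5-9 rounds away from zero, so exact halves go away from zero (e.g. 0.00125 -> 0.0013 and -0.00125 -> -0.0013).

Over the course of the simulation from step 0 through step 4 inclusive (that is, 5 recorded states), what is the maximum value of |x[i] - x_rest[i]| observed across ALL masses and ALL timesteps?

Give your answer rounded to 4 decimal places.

Step 0: x=[1.0000 5.0000 11.0000 11.0000] v=[0.0000 0.0000 0.0000 1.0000]
Step 1: x=[1.7500 5.2500 9.5000 12.0000] v=[3.0000 1.0000 -6.0000 4.0000]
Step 2: x=[2.9375 5.5938 7.5625 13.1250] v=[4.7500 1.3750 -7.7500 4.5000]
Step 3: x=[4.0547 5.8516 6.5235 13.6094] v=[4.4688 1.0312 -4.1562 1.9375]
Step 4: x=[4.6075 5.9688 7.0880 13.0723] v=[2.2110 0.4687 2.2578 -2.1484]
Max displacement = 2.4765

Answer: 2.4765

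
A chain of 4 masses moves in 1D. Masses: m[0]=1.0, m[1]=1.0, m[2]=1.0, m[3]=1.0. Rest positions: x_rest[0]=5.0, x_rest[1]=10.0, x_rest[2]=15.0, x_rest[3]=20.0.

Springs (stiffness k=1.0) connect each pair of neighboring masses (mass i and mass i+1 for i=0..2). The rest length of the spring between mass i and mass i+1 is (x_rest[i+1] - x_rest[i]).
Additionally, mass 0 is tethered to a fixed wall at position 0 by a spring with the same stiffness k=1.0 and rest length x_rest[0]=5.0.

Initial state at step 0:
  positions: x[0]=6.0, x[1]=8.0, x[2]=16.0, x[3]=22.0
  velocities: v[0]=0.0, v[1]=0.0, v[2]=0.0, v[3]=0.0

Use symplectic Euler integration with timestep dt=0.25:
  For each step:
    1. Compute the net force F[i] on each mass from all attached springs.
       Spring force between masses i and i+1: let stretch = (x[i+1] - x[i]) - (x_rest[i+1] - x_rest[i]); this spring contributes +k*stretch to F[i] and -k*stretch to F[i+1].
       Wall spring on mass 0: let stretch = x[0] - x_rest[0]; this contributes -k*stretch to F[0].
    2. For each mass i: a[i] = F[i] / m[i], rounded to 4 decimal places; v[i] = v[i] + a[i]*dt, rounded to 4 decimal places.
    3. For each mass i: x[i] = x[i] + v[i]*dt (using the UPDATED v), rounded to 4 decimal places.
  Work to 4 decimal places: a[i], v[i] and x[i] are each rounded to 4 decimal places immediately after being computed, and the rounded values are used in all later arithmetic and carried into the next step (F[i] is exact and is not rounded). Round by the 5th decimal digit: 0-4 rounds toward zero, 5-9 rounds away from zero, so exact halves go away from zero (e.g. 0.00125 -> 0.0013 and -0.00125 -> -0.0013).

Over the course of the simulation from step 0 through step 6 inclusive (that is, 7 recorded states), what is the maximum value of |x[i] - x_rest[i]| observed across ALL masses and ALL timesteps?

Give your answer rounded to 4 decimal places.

Step 0: x=[6.0000 8.0000 16.0000 22.0000] v=[0.0000 0.0000 0.0000 0.0000]
Step 1: x=[5.7500 8.3750 15.8750 21.9375] v=[-1.0000 1.5000 -0.5000 -0.2500]
Step 2: x=[5.3047 9.0547 15.6602 21.8086] v=[-1.7813 2.7188 -0.8594 -0.5156]
Step 3: x=[4.7622 9.9129 15.4168 21.6079] v=[-2.1700 3.4327 -0.9737 -0.8027]
Step 4: x=[4.2440 10.7932 15.2163 21.3328] v=[-2.0729 3.5210 -0.8019 -1.1005]
Step 5: x=[3.8699 11.5406 15.1217 20.9879] v=[-1.4966 2.9895 -0.3786 -1.3796]
Step 6: x=[3.7333 12.0324 15.1699 20.5889] v=[-0.5464 1.9671 0.1927 -1.5962]
Max displacement = 2.0324

Answer: 2.0324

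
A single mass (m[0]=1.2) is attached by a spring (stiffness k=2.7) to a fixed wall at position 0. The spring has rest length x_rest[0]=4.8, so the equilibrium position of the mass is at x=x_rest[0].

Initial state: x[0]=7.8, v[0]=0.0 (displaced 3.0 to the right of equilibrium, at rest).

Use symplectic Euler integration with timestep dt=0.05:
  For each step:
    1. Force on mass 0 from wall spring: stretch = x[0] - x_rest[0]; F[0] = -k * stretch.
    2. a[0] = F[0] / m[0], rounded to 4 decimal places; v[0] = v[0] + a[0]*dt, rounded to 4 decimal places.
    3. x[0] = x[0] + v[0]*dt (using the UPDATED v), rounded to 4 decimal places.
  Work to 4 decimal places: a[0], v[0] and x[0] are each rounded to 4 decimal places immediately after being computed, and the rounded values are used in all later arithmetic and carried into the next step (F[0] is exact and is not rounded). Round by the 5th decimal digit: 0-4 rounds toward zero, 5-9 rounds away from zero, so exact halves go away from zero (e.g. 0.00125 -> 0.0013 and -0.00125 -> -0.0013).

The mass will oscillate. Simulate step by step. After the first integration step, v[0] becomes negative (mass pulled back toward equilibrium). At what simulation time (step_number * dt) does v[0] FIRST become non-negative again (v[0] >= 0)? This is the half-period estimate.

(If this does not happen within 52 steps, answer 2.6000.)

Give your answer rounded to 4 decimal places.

Answer: 2.1000

Derivation:
Step 0: x=[7.8000] v=[0.0000]
Step 1: x=[7.7831] v=[-0.3375]
Step 2: x=[7.7494] v=[-0.6731]
Step 3: x=[7.6992] v=[-1.0049]
Step 4: x=[7.6326] v=[-1.3311]
Step 5: x=[7.5501] v=[-1.6498]
Step 6: x=[7.4521] v=[-1.9592]
Step 7: x=[7.3392] v=[-2.2576]
Step 8: x=[7.2120] v=[-2.5433]
Step 9: x=[7.0713] v=[-2.8147]
Step 10: x=[6.9178] v=[-3.0702]
Step 11: x=[6.7524] v=[-3.3085]
Step 12: x=[6.5760] v=[-3.5281]
Step 13: x=[6.3896] v=[-3.7279]
Step 14: x=[6.1943] v=[-3.9067]
Step 15: x=[5.9911] v=[-4.0636]
Step 16: x=[5.7812] v=[-4.1976]
Step 17: x=[5.5658] v=[-4.3080]
Step 18: x=[5.3461] v=[-4.3942]
Step 19: x=[5.1233] v=[-4.4556]
Step 20: x=[4.8987] v=[-4.4920]
Step 21: x=[4.6735] v=[-4.5031]
Step 22: x=[4.4491] v=[-4.4889]
Step 23: x=[4.2266] v=[-4.4494]
Step 24: x=[4.0074] v=[-4.3849]
Step 25: x=[3.7926] v=[-4.2957]
Step 26: x=[3.5835] v=[-4.1824]
Step 27: x=[3.3812] v=[-4.0455]
Step 28: x=[3.1869] v=[-3.8859]
Step 29: x=[3.0017] v=[-3.7044]
Step 30: x=[2.8266] v=[-3.5021]
Step 31: x=[2.6626] v=[-3.2801]
Step 32: x=[2.5106] v=[-3.0396]
Step 33: x=[2.3715] v=[-2.7820]
Step 34: x=[2.2461] v=[-2.5088]
Step 35: x=[2.1350] v=[-2.2215]
Step 36: x=[2.0389] v=[-1.9217]
Step 37: x=[1.9583] v=[-1.6111]
Step 38: x=[1.8937] v=[-1.2914]
Step 39: x=[1.8455] v=[-0.9644]
Step 40: x=[1.8139] v=[-0.6320]
Step 41: x=[1.7991] v=[-0.2961]
Step 42: x=[1.8012] v=[0.0415]
First v>=0 after going negative at step 42, time=2.1000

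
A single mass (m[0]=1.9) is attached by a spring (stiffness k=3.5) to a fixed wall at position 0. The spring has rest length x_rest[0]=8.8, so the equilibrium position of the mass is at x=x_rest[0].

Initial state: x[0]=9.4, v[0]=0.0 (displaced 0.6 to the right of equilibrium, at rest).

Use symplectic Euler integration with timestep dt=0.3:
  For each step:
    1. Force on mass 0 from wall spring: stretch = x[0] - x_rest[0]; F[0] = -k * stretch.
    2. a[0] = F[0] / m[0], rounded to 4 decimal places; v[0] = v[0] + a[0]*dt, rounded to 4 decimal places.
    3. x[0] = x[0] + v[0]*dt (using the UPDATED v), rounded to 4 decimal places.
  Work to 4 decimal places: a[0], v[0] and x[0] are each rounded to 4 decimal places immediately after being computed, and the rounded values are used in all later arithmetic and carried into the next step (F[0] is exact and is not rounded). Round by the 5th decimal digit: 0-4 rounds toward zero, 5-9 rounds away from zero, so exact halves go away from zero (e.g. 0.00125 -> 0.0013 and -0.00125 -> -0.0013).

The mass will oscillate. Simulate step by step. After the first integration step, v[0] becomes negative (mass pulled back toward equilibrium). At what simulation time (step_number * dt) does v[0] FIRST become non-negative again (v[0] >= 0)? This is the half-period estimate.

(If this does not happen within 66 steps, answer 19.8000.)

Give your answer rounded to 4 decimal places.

Answer: 2.4000

Derivation:
Step 0: x=[9.4000] v=[0.0000]
Step 1: x=[9.3005] v=[-0.3316]
Step 2: x=[9.1180] v=[-0.6082]
Step 3: x=[8.8828] v=[-0.7839]
Step 4: x=[8.6339] v=[-0.8297]
Step 5: x=[8.4125] v=[-0.7379]
Step 6: x=[8.2554] v=[-0.5238]
Step 7: x=[8.1886] v=[-0.2228]
Step 8: x=[8.2231] v=[0.1151]
First v>=0 after going negative at step 8, time=2.4000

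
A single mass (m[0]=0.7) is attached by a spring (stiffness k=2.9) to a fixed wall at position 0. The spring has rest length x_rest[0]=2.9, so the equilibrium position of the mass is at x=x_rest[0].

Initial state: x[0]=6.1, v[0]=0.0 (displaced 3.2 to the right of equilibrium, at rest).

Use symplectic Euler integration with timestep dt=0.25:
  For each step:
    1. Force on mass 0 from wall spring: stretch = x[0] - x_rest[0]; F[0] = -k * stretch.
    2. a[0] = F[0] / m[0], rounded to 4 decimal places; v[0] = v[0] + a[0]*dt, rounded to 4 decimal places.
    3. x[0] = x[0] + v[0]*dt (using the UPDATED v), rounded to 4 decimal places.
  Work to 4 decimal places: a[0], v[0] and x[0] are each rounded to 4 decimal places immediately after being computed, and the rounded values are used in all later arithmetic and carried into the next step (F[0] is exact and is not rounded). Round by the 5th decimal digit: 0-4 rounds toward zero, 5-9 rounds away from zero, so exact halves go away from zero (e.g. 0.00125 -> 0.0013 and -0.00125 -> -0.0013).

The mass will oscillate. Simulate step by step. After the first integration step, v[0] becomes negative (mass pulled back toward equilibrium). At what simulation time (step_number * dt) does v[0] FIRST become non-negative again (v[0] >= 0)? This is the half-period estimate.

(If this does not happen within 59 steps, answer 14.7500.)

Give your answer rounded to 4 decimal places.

Step 0: x=[6.1000] v=[0.0000]
Step 1: x=[5.2714] v=[-3.3143]
Step 2: x=[3.8288] v=[-5.7704]
Step 3: x=[2.1457] v=[-6.7324]
Step 4: x=[0.6579] v=[-5.9512]
Step 5: x=[-0.2494] v=[-3.6290]
Step 6: x=[-0.3412] v=[-0.3671]
Step 7: x=[0.4063] v=[2.9899]
First v>=0 after going negative at step 7, time=1.7500

Answer: 1.7500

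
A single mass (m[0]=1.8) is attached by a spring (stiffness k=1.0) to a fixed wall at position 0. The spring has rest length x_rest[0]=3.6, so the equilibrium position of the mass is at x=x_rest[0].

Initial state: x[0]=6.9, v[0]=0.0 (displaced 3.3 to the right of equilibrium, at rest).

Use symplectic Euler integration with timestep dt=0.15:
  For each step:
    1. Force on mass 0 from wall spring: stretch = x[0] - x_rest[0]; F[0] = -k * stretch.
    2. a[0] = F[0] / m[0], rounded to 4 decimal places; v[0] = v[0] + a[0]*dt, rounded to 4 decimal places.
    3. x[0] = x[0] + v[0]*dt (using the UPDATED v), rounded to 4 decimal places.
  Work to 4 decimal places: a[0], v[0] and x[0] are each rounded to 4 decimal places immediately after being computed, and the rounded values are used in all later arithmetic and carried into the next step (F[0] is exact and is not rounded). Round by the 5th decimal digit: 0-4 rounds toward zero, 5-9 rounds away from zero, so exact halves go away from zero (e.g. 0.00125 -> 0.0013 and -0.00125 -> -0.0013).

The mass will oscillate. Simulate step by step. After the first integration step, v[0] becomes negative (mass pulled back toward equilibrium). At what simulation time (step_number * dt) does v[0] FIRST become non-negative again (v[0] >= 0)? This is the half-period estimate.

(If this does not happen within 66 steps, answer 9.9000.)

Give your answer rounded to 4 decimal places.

Step 0: x=[6.9000] v=[0.0000]
Step 1: x=[6.8588] v=[-0.2750]
Step 2: x=[6.7768] v=[-0.5466]
Step 3: x=[6.6551] v=[-0.8113]
Step 4: x=[6.4952] v=[-1.0659]
Step 5: x=[6.2991] v=[-1.3072]
Step 6: x=[6.0693] v=[-1.5321]
Step 7: x=[5.8086] v=[-1.7379]
Step 8: x=[5.5203] v=[-1.9220]
Step 9: x=[5.2080] v=[-2.0820]
Step 10: x=[4.8756] v=[-2.2160]
Step 11: x=[4.5273] v=[-2.3223]
Step 12: x=[4.1674] v=[-2.3996]
Step 13: x=[3.8004] v=[-2.4469]
Step 14: x=[3.4309] v=[-2.4636]
Step 15: x=[3.0635] v=[-2.4495]
Step 16: x=[2.7028] v=[-2.4048]
Step 17: x=[2.3533] v=[-2.3300]
Step 18: x=[2.0194] v=[-2.2261]
Step 19: x=[1.7052] v=[-2.0944]
Step 20: x=[1.4147] v=[-1.9365]
Step 21: x=[1.1515] v=[-1.7544]
Step 22: x=[0.9189] v=[-1.5504]
Step 23: x=[0.7199] v=[-1.3270]
Step 24: x=[0.5569] v=[-1.0870]
Step 25: x=[0.4319] v=[-0.8334]
Step 26: x=[0.3465] v=[-0.5694]
Step 27: x=[0.3018] v=[-0.2983]
Step 28: x=[0.2983] v=[-0.0235]
Step 29: x=[0.3360] v=[0.2516]
First v>=0 after going negative at step 29, time=4.3500

Answer: 4.3500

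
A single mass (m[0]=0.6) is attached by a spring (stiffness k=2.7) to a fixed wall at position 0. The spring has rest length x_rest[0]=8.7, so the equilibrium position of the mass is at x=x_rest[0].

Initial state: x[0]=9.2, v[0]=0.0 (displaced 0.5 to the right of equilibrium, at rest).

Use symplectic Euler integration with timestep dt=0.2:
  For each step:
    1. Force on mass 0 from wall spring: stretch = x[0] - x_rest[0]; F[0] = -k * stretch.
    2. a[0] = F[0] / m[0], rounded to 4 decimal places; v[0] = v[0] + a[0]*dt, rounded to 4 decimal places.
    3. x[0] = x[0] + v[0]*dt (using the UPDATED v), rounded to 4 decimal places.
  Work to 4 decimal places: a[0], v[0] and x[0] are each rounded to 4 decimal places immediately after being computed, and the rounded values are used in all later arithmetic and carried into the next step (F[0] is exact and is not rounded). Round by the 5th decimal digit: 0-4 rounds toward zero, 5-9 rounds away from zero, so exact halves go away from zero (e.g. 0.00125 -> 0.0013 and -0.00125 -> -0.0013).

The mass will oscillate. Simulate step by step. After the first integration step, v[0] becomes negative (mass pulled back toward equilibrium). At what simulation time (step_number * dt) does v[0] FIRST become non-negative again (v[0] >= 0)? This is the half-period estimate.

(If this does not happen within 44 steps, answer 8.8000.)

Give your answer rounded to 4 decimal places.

Step 0: x=[9.2000] v=[0.0000]
Step 1: x=[9.1100] v=[-0.4500]
Step 2: x=[8.9462] v=[-0.8190]
Step 3: x=[8.7381] v=[-1.0406]
Step 4: x=[8.5231] v=[-1.0749]
Step 5: x=[8.3400] v=[-0.9157]
Step 6: x=[8.2217] v=[-0.5917]
Step 7: x=[8.1895] v=[-0.1612]
Step 8: x=[8.2492] v=[0.2983]
First v>=0 after going negative at step 8, time=1.6000

Answer: 1.6000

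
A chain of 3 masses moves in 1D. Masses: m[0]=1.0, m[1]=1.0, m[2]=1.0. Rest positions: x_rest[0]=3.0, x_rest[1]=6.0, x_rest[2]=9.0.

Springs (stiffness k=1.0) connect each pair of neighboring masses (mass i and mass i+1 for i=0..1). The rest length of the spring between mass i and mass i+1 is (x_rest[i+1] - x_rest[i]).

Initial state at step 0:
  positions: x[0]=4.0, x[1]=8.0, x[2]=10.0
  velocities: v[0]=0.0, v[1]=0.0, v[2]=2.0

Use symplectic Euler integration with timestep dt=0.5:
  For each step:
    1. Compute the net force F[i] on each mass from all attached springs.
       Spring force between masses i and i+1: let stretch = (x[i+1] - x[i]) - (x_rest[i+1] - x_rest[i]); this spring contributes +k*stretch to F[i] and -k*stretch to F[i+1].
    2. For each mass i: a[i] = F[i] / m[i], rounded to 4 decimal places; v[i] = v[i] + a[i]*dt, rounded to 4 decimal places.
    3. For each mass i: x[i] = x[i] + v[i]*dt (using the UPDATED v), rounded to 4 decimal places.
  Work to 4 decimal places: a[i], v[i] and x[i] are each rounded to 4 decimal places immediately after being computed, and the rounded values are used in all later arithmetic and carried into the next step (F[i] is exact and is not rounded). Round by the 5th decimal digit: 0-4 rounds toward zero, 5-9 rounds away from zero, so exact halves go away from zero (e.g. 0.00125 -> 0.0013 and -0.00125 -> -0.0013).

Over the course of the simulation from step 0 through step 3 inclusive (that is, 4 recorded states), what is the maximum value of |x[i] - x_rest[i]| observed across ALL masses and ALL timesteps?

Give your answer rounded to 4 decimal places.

Answer: 3.8282

Derivation:
Step 0: x=[4.0000 8.0000 10.0000] v=[0.0000 0.0000 2.0000]
Step 1: x=[4.2500 7.5000 11.2500] v=[0.5000 -1.0000 2.5000]
Step 2: x=[4.5625 7.1250 12.3125] v=[0.6250 -0.7500 2.1250]
Step 3: x=[4.7657 7.4063 12.8282] v=[0.4063 0.5625 1.0313]
Max displacement = 3.8282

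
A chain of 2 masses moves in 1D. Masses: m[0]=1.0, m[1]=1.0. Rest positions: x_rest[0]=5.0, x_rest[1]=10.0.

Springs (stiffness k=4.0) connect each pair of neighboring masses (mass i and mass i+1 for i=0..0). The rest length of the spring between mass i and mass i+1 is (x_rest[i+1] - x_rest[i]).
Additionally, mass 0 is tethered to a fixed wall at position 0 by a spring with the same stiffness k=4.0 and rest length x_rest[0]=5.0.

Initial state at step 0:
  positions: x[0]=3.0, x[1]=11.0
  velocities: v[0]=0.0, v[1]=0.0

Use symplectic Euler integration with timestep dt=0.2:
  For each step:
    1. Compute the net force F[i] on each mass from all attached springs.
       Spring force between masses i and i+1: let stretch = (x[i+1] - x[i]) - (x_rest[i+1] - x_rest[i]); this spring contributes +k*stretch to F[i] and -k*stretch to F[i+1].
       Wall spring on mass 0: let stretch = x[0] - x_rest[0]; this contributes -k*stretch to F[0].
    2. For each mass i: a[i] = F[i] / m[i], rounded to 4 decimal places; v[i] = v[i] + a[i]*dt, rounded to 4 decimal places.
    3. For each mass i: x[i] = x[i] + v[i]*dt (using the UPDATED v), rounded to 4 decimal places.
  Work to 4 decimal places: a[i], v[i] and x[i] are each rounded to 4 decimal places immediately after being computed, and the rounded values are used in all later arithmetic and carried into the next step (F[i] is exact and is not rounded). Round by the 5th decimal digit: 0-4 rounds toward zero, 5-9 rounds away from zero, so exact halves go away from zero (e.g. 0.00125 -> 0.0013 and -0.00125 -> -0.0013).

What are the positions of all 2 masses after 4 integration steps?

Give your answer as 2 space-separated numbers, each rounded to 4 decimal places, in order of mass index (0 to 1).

Answer: 6.9245 8.7059

Derivation:
Step 0: x=[3.0000 11.0000] v=[0.0000 0.0000]
Step 1: x=[3.8000 10.5200] v=[4.0000 -2.4000]
Step 2: x=[5.0672 9.7648] v=[6.3360 -3.7760]
Step 3: x=[6.2753 9.0580] v=[6.0403 -3.5341]
Step 4: x=[6.9245 8.7059] v=[3.2462 -1.7603]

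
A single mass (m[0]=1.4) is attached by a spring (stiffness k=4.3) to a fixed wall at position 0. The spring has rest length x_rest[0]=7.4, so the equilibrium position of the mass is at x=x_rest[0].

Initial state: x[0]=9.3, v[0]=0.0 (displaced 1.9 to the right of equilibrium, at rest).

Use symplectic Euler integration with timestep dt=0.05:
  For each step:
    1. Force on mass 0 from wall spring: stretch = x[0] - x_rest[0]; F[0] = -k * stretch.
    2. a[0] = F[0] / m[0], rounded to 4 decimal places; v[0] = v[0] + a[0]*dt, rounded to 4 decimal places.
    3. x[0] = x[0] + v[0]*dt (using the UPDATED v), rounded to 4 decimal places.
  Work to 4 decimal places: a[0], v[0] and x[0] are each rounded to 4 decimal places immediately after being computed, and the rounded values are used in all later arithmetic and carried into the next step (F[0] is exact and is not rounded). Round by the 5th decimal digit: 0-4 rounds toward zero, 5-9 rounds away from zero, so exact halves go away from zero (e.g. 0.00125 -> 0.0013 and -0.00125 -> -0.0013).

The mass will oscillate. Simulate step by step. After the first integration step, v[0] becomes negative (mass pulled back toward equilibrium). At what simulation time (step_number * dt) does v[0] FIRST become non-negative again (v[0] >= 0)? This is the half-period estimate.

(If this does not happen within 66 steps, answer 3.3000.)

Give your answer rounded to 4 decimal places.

Answer: 1.8000

Derivation:
Step 0: x=[9.3000] v=[0.0000]
Step 1: x=[9.2854] v=[-0.2918]
Step 2: x=[9.2563] v=[-0.5813]
Step 3: x=[9.2130] v=[-0.8664]
Step 4: x=[9.1558] v=[-1.1448]
Step 5: x=[9.0851] v=[-1.4144]
Step 6: x=[9.0014] v=[-1.6732]
Step 7: x=[8.9054] v=[-1.9191]
Step 8: x=[8.7979] v=[-2.1503]
Step 9: x=[8.6797] v=[-2.3650]
Step 10: x=[8.5516] v=[-2.5615]
Step 11: x=[8.4147] v=[-2.7384]
Step 12: x=[8.2700] v=[-2.8942]
Step 13: x=[8.1186] v=[-3.0278]
Step 14: x=[7.9617] v=[-3.1382]
Step 15: x=[7.8005] v=[-3.2245]
Step 16: x=[7.6362] v=[-3.2860]
Step 17: x=[7.4701] v=[-3.3223]
Step 18: x=[7.3034] v=[-3.3331]
Step 19: x=[7.1375] v=[-3.3183]
Step 20: x=[6.9736] v=[-3.2780]
Step 21: x=[6.8130] v=[-3.2125]
Step 22: x=[6.6569] v=[-3.1224]
Step 23: x=[6.5065] v=[-3.0083]
Step 24: x=[6.3629] v=[-2.8711]
Step 25: x=[6.2273] v=[-2.7118]
Step 26: x=[6.1007] v=[-2.5317]
Step 27: x=[5.9841] v=[-2.3322]
Step 28: x=[5.8784] v=[-2.1148]
Step 29: x=[5.7843] v=[-1.8811]
Step 30: x=[5.7027] v=[-1.6330]
Step 31: x=[5.6341] v=[-1.3723]
Step 32: x=[5.5790] v=[-1.1011]
Step 33: x=[5.5379] v=[-0.8214]
Step 34: x=[5.5111] v=[-0.5354]
Step 35: x=[5.4988] v=[-0.2453]
Step 36: x=[5.5011] v=[0.0467]
First v>=0 after going negative at step 36, time=1.8000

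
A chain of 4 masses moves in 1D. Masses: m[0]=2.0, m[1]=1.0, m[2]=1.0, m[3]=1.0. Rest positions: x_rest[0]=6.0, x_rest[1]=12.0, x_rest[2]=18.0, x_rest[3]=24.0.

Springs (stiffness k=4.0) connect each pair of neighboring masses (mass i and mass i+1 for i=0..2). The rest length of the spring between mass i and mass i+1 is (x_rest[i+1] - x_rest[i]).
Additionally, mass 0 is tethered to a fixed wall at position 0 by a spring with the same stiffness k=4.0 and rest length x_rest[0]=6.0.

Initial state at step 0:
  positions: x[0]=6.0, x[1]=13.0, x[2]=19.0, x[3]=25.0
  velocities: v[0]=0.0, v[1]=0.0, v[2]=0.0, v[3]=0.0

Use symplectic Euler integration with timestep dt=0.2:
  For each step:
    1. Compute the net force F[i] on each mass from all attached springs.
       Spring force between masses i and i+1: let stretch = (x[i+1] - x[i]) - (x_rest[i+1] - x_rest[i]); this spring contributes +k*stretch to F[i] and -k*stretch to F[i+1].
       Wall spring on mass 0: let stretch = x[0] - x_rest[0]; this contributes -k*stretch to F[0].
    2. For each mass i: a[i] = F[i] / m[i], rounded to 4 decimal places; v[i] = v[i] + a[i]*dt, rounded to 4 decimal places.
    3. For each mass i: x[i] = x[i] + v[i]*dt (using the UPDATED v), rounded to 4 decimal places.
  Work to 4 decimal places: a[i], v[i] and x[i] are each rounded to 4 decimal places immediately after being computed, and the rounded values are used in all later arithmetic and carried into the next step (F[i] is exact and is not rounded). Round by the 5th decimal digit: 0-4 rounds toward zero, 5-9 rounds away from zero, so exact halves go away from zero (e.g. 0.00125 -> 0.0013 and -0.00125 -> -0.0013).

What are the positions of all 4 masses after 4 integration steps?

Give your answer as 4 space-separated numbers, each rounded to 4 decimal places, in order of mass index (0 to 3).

Step 0: x=[6.0000 13.0000 19.0000 25.0000] v=[0.0000 0.0000 0.0000 0.0000]
Step 1: x=[6.0800 12.8400 19.0000 25.0000] v=[0.4000 -0.8000 0.0000 0.0000]
Step 2: x=[6.2144 12.5840 18.9744 25.0000] v=[0.6720 -1.2800 -0.1280 0.0000]
Step 3: x=[6.3612 12.3313 18.8904 24.9959] v=[0.7341 -1.2634 -0.4198 -0.0205]
Step 4: x=[6.4767 12.1729 18.7339 24.9749] v=[0.5777 -0.7922 -0.7827 -0.1049]

Answer: 6.4767 12.1729 18.7339 24.9749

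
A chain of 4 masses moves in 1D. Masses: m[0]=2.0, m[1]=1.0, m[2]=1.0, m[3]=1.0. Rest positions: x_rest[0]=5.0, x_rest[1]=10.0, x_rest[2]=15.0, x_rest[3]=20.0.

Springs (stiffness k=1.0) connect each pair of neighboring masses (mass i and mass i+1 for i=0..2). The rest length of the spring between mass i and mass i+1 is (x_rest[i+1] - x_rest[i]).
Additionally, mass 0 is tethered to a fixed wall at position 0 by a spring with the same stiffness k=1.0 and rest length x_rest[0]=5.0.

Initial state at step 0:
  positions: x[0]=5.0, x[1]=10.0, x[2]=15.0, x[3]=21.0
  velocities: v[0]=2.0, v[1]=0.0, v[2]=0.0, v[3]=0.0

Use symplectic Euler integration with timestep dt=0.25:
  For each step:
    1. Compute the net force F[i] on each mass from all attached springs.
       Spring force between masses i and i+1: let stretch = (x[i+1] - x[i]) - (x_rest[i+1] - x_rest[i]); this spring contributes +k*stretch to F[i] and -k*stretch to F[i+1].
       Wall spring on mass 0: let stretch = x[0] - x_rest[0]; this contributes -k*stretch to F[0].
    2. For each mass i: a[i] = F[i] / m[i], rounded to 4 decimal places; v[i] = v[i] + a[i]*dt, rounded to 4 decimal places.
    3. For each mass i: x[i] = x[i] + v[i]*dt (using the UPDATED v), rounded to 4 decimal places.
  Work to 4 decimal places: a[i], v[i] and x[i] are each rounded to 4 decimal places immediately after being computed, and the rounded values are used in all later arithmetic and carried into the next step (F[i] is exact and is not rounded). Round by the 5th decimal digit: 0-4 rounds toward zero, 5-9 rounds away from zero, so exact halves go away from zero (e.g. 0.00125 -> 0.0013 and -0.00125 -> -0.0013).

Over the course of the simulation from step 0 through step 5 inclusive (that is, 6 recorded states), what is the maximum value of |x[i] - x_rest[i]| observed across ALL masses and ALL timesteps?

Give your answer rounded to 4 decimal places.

Step 0: x=[5.0000 10.0000 15.0000 21.0000] v=[2.0000 0.0000 0.0000 0.0000]
Step 1: x=[5.5000 10.0000 15.0625 20.9375] v=[2.0000 0.0000 0.2500 -0.2500]
Step 2: x=[5.9688 10.0352 15.1758 20.8203] v=[1.8750 0.1406 0.4531 -0.4688]
Step 3: x=[6.3781 10.1375 15.3206 20.6628] v=[1.6372 0.4092 0.5791 -0.6299]
Step 4: x=[6.7056 10.3288 15.4753 20.4839] v=[1.3099 0.7651 0.6189 -0.7155]
Step 5: x=[6.9368 10.6153 15.6214 20.3045] v=[0.9246 1.1459 0.5844 -0.7177]
Max displacement = 1.9368

Answer: 1.9368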